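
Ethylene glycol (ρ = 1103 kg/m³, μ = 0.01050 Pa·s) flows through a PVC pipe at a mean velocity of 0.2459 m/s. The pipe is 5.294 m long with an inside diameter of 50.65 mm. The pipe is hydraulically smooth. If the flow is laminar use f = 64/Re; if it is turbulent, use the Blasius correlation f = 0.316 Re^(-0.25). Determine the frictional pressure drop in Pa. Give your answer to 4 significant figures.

Reynolds number Re = ρVD/μ = 1103 · 0.2459 · 0.05065 / 0.0105 = 1308.
Re < 2300 → laminar flow, so f = 64/Re = 64/1308 = 0.04892 (the turbulent correlation is not needed).
Darcy-Weisbach: ΔP = f(L/D)(ρV²/2) = 0.04892·(5.294/0.05065)·(1103·0.2459²/2) = 0.04892·104.5·33.35 = 170.5 Pa.

ΔP ≈ 170.5 Pa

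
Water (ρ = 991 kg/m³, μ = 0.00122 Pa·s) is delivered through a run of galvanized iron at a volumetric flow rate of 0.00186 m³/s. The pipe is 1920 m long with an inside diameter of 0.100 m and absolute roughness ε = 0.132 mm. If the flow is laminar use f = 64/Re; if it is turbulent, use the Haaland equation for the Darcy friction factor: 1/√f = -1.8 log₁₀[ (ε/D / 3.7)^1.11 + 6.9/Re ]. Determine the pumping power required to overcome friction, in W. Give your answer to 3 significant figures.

P ≈ 28.2 W

Cross-sectional area A = πD²/4 = π(0.1)²/4 = 0.007854 m²; mean velocity V = Q/A = 0.00186/0.007854 = 0.2368 m/s.
Reynolds number Re = ρVD/μ = 991 · 0.2368 · 0.1 / 0.00122 = 1.924e+04.
Re > 4000 → turbulent. Relative roughness ε/D = 0.000132/0.1 = 0.00132. Haaland: 1/√f = -1.8 log₁₀[(0.00132/3.7)^1.11 + 6.9/1.924e+04] = -1.8 log₁₀[0.000149 + 0.000359] = 5.93, so f = 0.02844.
Darcy-Weisbach: ΔP = f(L/D)(ρV²/2) = 0.02844·(1920/0.1)·(991·0.2368²/2) = 0.02844·1.92e+04·27.79 = 1.517e+04 Pa.
Pumping power P = QΔP = 0.00186·1.517e+04 = 28.22 W = 28.2 W.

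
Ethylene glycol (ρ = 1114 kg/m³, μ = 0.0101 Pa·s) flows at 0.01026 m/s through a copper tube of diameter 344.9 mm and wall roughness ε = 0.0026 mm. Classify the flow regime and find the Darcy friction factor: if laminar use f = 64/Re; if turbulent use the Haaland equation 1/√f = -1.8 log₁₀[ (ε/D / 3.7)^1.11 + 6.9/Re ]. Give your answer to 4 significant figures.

Re = ρVD/μ = 1114·0.01026·0.3449/0.0101 = 390.3.
Re < 2300 → laminar, so f = 64/Re = 0.164 (roughness is irrelevant in laminar flow).

f ≈ 0.1640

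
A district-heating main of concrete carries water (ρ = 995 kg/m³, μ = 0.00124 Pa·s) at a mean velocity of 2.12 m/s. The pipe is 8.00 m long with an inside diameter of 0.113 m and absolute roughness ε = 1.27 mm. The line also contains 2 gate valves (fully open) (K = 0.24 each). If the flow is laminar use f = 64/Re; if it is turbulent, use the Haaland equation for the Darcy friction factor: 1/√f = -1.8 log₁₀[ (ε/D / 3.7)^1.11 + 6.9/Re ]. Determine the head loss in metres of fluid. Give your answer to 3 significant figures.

Reynolds number Re = ρVD/μ = 995 · 2.12 · 0.113 / 0.00124 = 1.922e+05.
Re > 4000 → turbulent. Relative roughness ε/D = 0.00127/0.113 = 0.0112. Haaland: 1/√f = -1.8 log₁₀[(0.0112/3.7)^1.11 + 6.9/1.922e+05] = -1.8 log₁₀[0.00161 + 3.59e-05] = 5.013, so f = 0.0398.
Total minor-loss coefficient ΣK = 2·0.24 = 0.48.
ΔP = [f·L/D + ΣK]·(ρV²/2) = [0.0398·8/0.113 + 0.48]·(995·2.12²/2) = [2.818 + 0.48]·2236 = 7373 Pa.
Head loss h_f = ΔP/(ρg) = 7373/(995·9.81) = 0.755 m.

h_f ≈ 0.755 m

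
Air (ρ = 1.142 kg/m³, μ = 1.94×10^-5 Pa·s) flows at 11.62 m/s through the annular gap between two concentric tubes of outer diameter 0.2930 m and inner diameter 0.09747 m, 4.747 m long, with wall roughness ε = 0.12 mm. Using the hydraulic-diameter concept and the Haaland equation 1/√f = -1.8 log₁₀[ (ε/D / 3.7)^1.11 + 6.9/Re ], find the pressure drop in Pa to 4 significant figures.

Hydraulic diameter D_h = 4A/P = D_o - D_i = 0.293 - 0.09747 = 0.1955 m.
Re = ρVD_h/μ = 1.142·11.62·0.1955/1.94e-05 = 1.337e+05.
ε/D_h = 0.00012/0.1955 = 0.000614; Haaland gives 1/√f = -1.8 log₁₀[6.37e-05+5.16e-05] = 7.089, so f = 0.0199.
ΔP = f(L/D_h)(ρV²/2) = 0.0199·4.747/0.1955·77.1 = 37.25 Pa.

ΔP ≈ 37.25 Pa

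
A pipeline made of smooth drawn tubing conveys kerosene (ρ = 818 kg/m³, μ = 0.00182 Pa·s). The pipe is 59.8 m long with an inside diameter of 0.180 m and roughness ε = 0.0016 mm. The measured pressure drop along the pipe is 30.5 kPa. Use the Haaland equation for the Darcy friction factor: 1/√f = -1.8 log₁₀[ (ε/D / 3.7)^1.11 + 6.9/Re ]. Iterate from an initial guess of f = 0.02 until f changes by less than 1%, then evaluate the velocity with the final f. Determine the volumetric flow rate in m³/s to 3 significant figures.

Rearranging Darcy-Weisbach: V = √(2·ΔP·D/(f·L·ρ)). With ε/D = 1.6e-06/0.18 = 8.89e-06, iterate starting from f = 0.02:
  f = 0.02 → V = √(2·3.05e+04·0.18/(0.02·59.8·818)) = 3.35 m/s; Re = ρVD/μ = 2.71e+05; f → 0.01469
  f = 0.01469 → V = 3.91 m/s; Re = 3.163e+05; f → 0.01427
  f = 0.01427 → V = 3.965 m/s; Re = 3.208e+05; f → 0.01424
Converged (Δf/f < 1%). With the final f = 0.01424: V = √(2·3.05e+04·0.18/(0.01424·59.8·818)) = 3.971 m/s.
Q = V·A = 3.971·(π/4·0.18²) = 0.101 m³/s = 0.101 m³/s.

Q ≈ 0.101 m³/s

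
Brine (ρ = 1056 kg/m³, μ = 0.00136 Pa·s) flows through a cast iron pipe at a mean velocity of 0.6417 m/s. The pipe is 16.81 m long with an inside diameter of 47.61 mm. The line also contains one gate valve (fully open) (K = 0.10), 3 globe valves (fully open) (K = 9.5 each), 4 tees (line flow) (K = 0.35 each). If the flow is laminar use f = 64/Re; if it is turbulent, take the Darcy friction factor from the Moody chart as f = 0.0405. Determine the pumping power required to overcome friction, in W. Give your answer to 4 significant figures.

P ≈ 11.00 W

Reynolds number Re = ρVD/μ = 1056 · 0.6417 · 0.04761 / 0.00136 = 2.372e+04.
Re > 4000 → turbulent; use the Moody-chart value f = 0.0405.
Total minor-loss coefficient ΣK = 1·0.1 + 3·9.5 + 4·0.35 = 30.
ΔP = [f·L/D + ΣK]·(ρV²/2) = [0.0405·16.81/0.04761 + 30]·(1056·0.6417²/2) = [14.3 + 30]·217.4 = 9632 Pa.
Q = V·A = 0.6417·0.00178 = 0.001142 m³/s.
Pumping power P = QΔP = 0.001142·9632 = 11.003 W = 11.00 W.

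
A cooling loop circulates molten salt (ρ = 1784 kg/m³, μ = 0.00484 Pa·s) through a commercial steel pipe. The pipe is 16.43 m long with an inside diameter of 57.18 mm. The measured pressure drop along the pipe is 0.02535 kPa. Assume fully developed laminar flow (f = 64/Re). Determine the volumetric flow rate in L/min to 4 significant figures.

Q ≈ 5.018 L/min

For laminar flow, f = 64/Re with Re = ρVD/μ, so Darcy-Weisbach reduces to ΔP = 32μLV/D². Solving for V: V = ΔP·D²/(32μL) = 25.35·(0.05718)²/(32·0.00484·16.43) = 0.03257 m/s.
Check: Re = ρVD/μ = 1784·0.03257·0.05718/0.00484 = 686.5 < 2300, so the laminar assumption holds.
Q = V·A = 0.03257·(π/4·0.05718²) = 8.364e-05 m³/s = 5.018 L/min.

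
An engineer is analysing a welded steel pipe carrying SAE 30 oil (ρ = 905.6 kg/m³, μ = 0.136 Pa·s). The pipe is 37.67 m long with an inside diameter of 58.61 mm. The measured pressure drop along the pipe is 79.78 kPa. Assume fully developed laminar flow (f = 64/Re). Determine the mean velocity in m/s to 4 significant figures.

For laminar flow, f = 64/Re with Re = ρVD/μ, so Darcy-Weisbach reduces to ΔP = 32μLV/D². Solving for V: V = ΔP·D²/(32μL) = 7.978e+04·(0.05861)²/(32·0.136·37.67) = 1.672 m/s.
Check: Re = ρVD/μ = 905.6·1.672·0.05861/0.136 = 652.4 < 2300, so the laminar assumption holds.

V ≈ 1.672 m/s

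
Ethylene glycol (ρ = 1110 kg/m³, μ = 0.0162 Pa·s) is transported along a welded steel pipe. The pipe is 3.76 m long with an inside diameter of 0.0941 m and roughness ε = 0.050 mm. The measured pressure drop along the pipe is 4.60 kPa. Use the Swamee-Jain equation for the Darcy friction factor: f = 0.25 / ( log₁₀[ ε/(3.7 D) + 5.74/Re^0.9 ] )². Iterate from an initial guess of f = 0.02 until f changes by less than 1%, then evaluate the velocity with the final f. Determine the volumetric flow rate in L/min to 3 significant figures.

Rearranging Darcy-Weisbach: V = √(2·ΔP·D/(f·L·ρ)). With ε/D = 5e-05/0.0941 = 0.000531, iterate starting from f = 0.02:
  f = 0.02 → V = √(2·4600·0.0941/(0.02·3.76·1110)) = 3.22 m/s; Re = ρVD/μ = 2.076e+04; f → 0.02687
  f = 0.02687 → V = 2.778 m/s; Re = 1.791e+04; f → 0.02775
  f = 0.02775 → V = 2.734 m/s; Re = 1.763e+04; f → 0.02785
Converged (Δf/f < 1%). With the final f = 0.02785: V = √(2·4600·0.0941/(0.02785·3.76·1110)) = 2.729 m/s.
Q = V·A = 2.729·(π/4·0.0941²) = 0.01898 m³/s = 1140 L/min.

Q ≈ 1140 L/min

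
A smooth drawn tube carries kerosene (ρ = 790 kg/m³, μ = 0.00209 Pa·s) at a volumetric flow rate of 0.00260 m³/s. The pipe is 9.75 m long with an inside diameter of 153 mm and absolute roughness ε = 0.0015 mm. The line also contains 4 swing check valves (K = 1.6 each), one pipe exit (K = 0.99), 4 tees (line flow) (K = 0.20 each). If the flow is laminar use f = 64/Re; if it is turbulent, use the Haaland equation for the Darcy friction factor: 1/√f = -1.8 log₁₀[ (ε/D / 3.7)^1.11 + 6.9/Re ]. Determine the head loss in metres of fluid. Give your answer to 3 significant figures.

h_f ≈ 0.0105 m

Cross-sectional area A = πD²/4 = π(0.153)²/4 = 0.01839 m²; mean velocity V = Q/A = 0.0026/0.01839 = 0.1414 m/s.
Reynolds number Re = ρVD/μ = 790 · 0.1414 · 0.153 / 0.00209 = 8178.
Re > 4000 → turbulent. Relative roughness ε/D = 1.5e-06/0.153 = 9.8e-06. Haaland: 1/√f = -1.8 log₁₀[(9.8e-06/3.7)^1.11 + 6.9/8178] = -1.8 log₁₀[6.45e-07 + 0.000844] = 5.532, so f = 0.03267.
Total minor-loss coefficient ΣK = 4·1.6 + 1·0.99 + 4·0.2 = 8.19.
ΔP = [f·L/D + ΣK]·(ρV²/2) = [0.03267·9.75/0.153 + 8.19]·(790·0.1414²/2) = [2.082 + 8.19]·7.899 = 81.14 Pa.
Head loss h_f = ΔP/(ρg) = 81.14/(790·9.81) = 0.0105 m.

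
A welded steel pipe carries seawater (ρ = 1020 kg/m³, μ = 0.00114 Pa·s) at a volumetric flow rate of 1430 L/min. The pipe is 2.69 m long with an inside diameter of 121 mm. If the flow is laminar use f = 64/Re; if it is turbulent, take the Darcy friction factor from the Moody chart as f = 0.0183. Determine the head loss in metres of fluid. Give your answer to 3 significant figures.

Q = 1430 L/min = 1430/60000 = 0.02383 m³/s.
Cross-sectional area A = πD²/4 = π(0.121)²/4 = 0.0115 m²; mean velocity V = Q/A = 0.02383/0.0115 = 2.073 m/s.
Reynolds number Re = ρVD/μ = 1020 · 2.073 · 0.121 / 0.00114 = 2.244e+05.
Re > 4000 → turbulent; use the Moody-chart value f = 0.0183.
Darcy-Weisbach: ΔP = f(L/D)(ρV²/2) = 0.0183·(2.69/0.121)·(1020·2.073²/2) = 0.0183·22.23·2191 = 891.3 Pa.
Head loss h_f = ΔP/(ρg) = 891.3/(1020·9.81) = 0.0891 m.

h_f ≈ 0.0891 m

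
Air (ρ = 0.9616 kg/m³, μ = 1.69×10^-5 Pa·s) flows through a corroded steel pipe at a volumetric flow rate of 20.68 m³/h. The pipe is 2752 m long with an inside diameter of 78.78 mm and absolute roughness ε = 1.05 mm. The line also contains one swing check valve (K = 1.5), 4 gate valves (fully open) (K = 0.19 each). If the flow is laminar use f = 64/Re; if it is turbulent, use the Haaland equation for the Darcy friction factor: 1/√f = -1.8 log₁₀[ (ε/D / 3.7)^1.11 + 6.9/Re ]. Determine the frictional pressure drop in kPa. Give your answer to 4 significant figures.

Q = 20.68 m³/h = 20.68/3600 = 0.005744 m³/s.
Cross-sectional area A = πD²/4 = π(0.07878)²/4 = 0.004874 m²; mean velocity V = Q/A = 0.005744/0.004874 = 1.178 m/s.
Reynolds number Re = ρVD/μ = 0.9616 · 1.178 · 0.07878 / 1.69e-05 = 5283.
Re > 4000 → turbulent. Relative roughness ε/D = 0.00105/0.07878 = 0.0133. Haaland: 1/√f = -1.8 log₁₀[(0.0133/3.7)^1.11 + 6.9/5283] = -1.8 log₁₀[0.00194 + 0.00131] = 4.48, so f = 0.04983.
Total minor-loss coefficient ΣK = 1·1.5 + 4·0.19 = 2.26.
ΔP = [f·L/D + ΣK]·(ρV²/2) = [0.04983·2752/0.07878 + 2.26]·(0.9616·1.178²/2) = [1741 + 2.26]·0.6678 = 1164 Pa.
ΔP = 1164 Pa = 1.164 kPa.

ΔP ≈ 1.164 kPa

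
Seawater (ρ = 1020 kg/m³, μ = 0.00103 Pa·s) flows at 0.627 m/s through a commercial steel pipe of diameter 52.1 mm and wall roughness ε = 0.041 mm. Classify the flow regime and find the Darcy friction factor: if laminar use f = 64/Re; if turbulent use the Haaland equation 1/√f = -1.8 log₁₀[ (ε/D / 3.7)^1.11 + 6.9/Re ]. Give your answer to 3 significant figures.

f ≈ 0.0248

Re = ρVD/μ = 1020·0.627·0.0521/0.00103 = 3.235e+04.
Re > 4000 → turbulent. ε/D = 4.1e-05/0.0521 = 0.000787; Haaland: 1/√f = -1.8 log₁₀[8.39e-05 + 0.000213] = 6.349, so f = 0.02481.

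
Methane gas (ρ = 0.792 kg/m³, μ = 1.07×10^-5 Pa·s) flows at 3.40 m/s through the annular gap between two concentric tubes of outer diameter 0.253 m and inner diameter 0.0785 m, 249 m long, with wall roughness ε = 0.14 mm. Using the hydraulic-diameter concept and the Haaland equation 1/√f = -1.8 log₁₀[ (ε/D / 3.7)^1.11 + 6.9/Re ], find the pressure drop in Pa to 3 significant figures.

Hydraulic diameter D_h = 4A/P = D_o - D_i = 0.253 - 0.0785 = 0.1745 m.
Re = ρVD_h/μ = 0.792·3.4·0.1745/1.07e-05 = 4.392e+04.
ε/D_h = 0.00014/0.1745 = 0.000802; Haaland gives 1/√f = -1.8 log₁₀[8.57e-05+0.000157] = 6.506, so f = 0.02362.
ΔP = f(L/D_h)(ρV²/2) = 0.02362·249/0.1745·4.578 = 154.3 Pa.

ΔP ≈ 154 Pa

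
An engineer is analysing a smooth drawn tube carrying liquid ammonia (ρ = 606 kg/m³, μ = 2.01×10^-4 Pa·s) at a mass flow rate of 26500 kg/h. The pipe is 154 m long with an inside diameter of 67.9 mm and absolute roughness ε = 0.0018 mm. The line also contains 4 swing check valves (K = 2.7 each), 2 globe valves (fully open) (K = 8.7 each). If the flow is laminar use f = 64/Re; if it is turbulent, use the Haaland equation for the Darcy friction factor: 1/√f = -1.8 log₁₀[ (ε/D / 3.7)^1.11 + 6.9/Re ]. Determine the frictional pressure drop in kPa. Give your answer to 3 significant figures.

ΔP ≈ 195 kPa

ṁ = 26500 kg/h = 26500/3600 = 7.361 kg/s.
A = πD²/4 = π(0.0679)²/4 = 0.003621 m²; mean velocity V = ṁ/(ρA) = 7.361/(606 · 0.003621) = 3.355 m/s.
Reynolds number Re = ρVD/μ = 606 · 3.355 · 0.0679 / 0.000201 = 6.867e+05.
Re > 4000 → turbulent. Relative roughness ε/D = 1.8e-06/0.0679 = 2.65e-05. Haaland: 1/√f = -1.8 log₁₀[(2.65e-05/3.7)^1.11 + 6.9/6.867e+05] = -1.8 log₁₀[1.95e-06 + 1e-05] = 8.858, so f = 0.01275.
Total minor-loss coefficient ΣK = 4·2.7 + 2·8.7 = 28.2.
ΔP = [f·L/D + ΣK]·(ρV²/2) = [0.01275·154/0.0679 + 28.2]·(606·3.355²/2) = [28.91 + 28.2]·3410 = 1.947e+05 Pa.
ΔP = 1.947e+05 Pa = 195 kPa.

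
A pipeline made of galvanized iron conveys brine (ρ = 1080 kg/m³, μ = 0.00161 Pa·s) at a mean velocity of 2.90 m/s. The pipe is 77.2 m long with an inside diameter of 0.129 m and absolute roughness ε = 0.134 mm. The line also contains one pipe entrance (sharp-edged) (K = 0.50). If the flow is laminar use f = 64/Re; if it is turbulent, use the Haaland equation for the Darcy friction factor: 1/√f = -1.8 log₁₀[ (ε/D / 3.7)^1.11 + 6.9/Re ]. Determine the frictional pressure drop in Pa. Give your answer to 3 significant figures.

Reynolds number Re = ρVD/μ = 1080 · 2.9 · 0.129 / 0.00161 = 2.509e+05.
Re > 4000 → turbulent. Relative roughness ε/D = 0.000134/0.129 = 0.00104. Haaland: 1/√f = -1.8 log₁₀[(0.00104/3.7)^1.11 + 6.9/2.509e+05] = -1.8 log₁₀[0.000114 + 2.75e-05] = 6.928, so f = 0.02084.
Total minor-loss coefficient ΣK = 1·0.5 = 0.5.
ΔP = [f·L/D + ΣK]·(ρV²/2) = [0.02084·77.2/0.129 + 0.5]·(1080·2.9²/2) = [12.47 + 0.5]·4541 = 5.89e+04 Pa.

ΔP ≈ 58900 Pa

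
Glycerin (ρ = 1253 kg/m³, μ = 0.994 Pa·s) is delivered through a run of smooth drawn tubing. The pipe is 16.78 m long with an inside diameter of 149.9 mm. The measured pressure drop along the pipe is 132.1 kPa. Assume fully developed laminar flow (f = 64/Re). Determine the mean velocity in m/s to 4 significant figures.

V ≈ 5.561 m/s

For laminar flow, f = 64/Re with Re = ρVD/μ, so Darcy-Weisbach reduces to ΔP = 32μLV/D². Solving for V: V = ΔP·D²/(32μL) = 1.321e+05·(0.1499)²/(32·0.994·16.78) = 5.561 m/s.
Check: Re = ρVD/μ = 1253·5.561·0.1499/0.994 = 1051 < 2300, so the laminar assumption holds.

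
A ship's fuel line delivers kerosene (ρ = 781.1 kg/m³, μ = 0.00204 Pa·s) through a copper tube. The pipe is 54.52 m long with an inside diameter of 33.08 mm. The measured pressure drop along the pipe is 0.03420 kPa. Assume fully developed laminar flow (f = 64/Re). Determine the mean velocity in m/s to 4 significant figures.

For laminar flow, f = 64/Re with Re = ρVD/μ, so Darcy-Weisbach reduces to ΔP = 32μLV/D². Solving for V: V = ΔP·D²/(32μL) = 34.2·(0.03308)²/(32·0.00204·54.52) = 0.01052 m/s.
Check: Re = ρVD/μ = 781.1·0.01052·0.03308/0.00204 = 133.2 < 2300, so the laminar assumption holds.

V ≈ 0.01052 m/s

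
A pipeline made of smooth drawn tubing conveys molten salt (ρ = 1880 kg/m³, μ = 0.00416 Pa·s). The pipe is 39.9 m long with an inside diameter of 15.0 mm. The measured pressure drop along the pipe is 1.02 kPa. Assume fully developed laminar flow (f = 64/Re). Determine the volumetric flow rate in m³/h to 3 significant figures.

Q ≈ 0.0275 m³/h

For laminar flow, f = 64/Re with Re = ρVD/μ, so Darcy-Weisbach reduces to ΔP = 32μLV/D². Solving for V: V = ΔP·D²/(32μL) = 1020·(0.015)²/(32·0.00416·39.9) = 0.04321 m/s.
Check: Re = ρVD/μ = 1880·0.04321·0.015/0.00416 = 292.9 < 2300, so the laminar assumption holds.
Q = V·A = 0.04321·(π/4·0.015²) = 7.636e-06 m³/s = 0.0275 m³/h.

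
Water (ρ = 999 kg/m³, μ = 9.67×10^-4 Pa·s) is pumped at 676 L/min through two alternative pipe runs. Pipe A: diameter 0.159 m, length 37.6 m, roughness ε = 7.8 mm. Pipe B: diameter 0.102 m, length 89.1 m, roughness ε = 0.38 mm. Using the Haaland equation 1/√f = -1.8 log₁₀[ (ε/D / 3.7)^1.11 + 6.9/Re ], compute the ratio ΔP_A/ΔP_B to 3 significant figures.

ΔP_A/ΔP_B ≈ 0.114

Pipe A: V = Q/A = 0.01127/0.01986 = 0.5674 m/s; Re = 9.321e+04; ε/D = 0.0491; Haaland → f = 0.07133; ΔP_A = f(L/D)(ρV²/2) = 2713 Pa.
Pipe B: V = Q/A = 0.01127/0.008171 = 1.379 m/s; Re = 1.453e+05; ε/D = 0.00373; Haaland → f = 0.0286; ΔP_B = f(L/D)(ρV²/2) = 2.373e+04 Pa.
ΔP_A/ΔP_B = 2713/2.373e+04 = 0.114.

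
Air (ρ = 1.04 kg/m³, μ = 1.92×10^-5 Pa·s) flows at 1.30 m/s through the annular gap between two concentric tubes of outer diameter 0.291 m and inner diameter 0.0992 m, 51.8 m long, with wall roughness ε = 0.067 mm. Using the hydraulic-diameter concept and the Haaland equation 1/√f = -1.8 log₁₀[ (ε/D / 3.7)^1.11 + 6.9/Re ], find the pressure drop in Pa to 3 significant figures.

ΔP ≈ 6.88 Pa

Hydraulic diameter D_h = 4A/P = D_o - D_i = 0.291 - 0.0992 = 0.1918 m.
Re = ρVD_h/μ = 1.04·1.3·0.1918/1.92e-05 = 1.351e+04.
ε/D_h = 6.7e-05/0.1918 = 0.000349; Haaland gives 1/√f = -1.8 log₁₀[3.41e-05+0.000511] = 5.875, so f = 0.02898.
ΔP = f(L/D_h)(ρV²/2) = 0.02898·51.8/0.1918·0.8788 = 6.877 Pa.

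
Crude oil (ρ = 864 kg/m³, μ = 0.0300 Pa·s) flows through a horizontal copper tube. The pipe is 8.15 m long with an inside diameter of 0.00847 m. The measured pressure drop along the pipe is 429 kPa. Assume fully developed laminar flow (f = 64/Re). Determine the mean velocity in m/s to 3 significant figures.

For laminar flow, f = 64/Re with Re = ρVD/μ, so Darcy-Weisbach reduces to ΔP = 32μLV/D². Solving for V: V = ΔP·D²/(32μL) = 4.29e+05·(0.00847)²/(32·0.03·8.15) = 3.934 m/s.
Check: Re = ρVD/μ = 864·3.934·0.00847/0.03 = 959.6 < 2300, so the laminar assumption holds.

V ≈ 3.93 m/s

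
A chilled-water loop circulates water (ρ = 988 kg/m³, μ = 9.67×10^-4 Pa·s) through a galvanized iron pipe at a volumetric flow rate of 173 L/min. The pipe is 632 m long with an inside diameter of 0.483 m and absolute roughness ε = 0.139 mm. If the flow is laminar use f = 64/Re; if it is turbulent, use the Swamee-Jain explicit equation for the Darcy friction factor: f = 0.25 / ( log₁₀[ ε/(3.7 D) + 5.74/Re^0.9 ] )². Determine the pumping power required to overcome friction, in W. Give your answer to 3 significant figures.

P ≈ 0.0156 W

Q = 173 L/min = 173/60000 = 0.002883 m³/s.
Cross-sectional area A = πD²/4 = π(0.483)²/4 = 0.1832 m²; mean velocity V = Q/A = 0.002883/0.1832 = 0.01574 m/s.
Reynolds number Re = ρVD/μ = 988 · 0.01574 · 0.483 / 0.000967 = 7766.
Re > 4000 → turbulent. Relative roughness ε/D = 0.000139/0.483 = 0.000288. Swamee-Jain: f = 0.25/(log₁₀[0.000288/3.7 + 5.74/7766^0.9])² = 0.25/(log₁₀[7.78e-05 + 0.00181])² = 0.25/(-2.724)² = 0.03369.
Darcy-Weisbach: ΔP = f(L/D)(ρV²/2) = 0.03369·(632/0.483)·(988·0.01574²/2) = 0.03369·1308·0.1223 = 5.393 Pa.
Pumping power P = QΔP = 0.002883·5.393 = 0.01555 W = 0.0156 W.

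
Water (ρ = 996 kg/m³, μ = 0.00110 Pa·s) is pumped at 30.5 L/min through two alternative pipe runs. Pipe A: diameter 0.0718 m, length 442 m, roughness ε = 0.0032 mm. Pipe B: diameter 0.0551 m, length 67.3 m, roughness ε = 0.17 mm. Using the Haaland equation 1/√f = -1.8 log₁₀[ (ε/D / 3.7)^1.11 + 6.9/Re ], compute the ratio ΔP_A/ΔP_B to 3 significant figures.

Pipe A: V = Q/A = 0.0005083/0.004049 = 0.1255 m/s; Re = 8162; ε/D = 4.46e-05; Haaland → f = 0.03272; ΔP_A = f(L/D)(ρV²/2) = 1581 Pa.
Pipe B: V = Q/A = 0.0005083/0.002384 = 0.2132 m/s; Re = 1.064e+04; ε/D = 0.00309; Haaland → f = 0.0346; ΔP_B = f(L/D)(ρV²/2) = 956.5 Pa.
ΔP_A/ΔP_B = 1581/956.5 = 1.65.

ΔP_A/ΔP_B ≈ 1.65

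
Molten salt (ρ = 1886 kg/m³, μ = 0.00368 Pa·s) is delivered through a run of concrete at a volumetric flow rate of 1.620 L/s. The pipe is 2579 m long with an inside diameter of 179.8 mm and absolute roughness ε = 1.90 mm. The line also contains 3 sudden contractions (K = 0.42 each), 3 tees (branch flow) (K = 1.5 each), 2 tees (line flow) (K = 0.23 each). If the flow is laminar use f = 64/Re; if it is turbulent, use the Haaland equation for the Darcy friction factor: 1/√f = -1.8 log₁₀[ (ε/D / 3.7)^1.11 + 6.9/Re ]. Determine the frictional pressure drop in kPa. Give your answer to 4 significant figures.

ΔP ≈ 2.591 kPa

Q = 1.620 L/s = 1.620/1000 = 0.00162 m³/s.
Cross-sectional area A = πD²/4 = π(0.1798)²/4 = 0.02539 m²; mean velocity V = Q/A = 0.00162/0.02539 = 0.0638 m/s.
Reynolds number Re = ρVD/μ = 1886 · 0.0638 · 0.1798 / 0.00368 = 5879.
Re > 4000 → turbulent. Relative roughness ε/D = 0.0019/0.1798 = 0.0106. Haaland: 1/√f = -1.8 log₁₀[(0.0106/3.7)^1.11 + 6.9/5879] = -1.8 log₁₀[0.0015 + 0.00117] = 4.631, so f = 0.04662.
Total minor-loss coefficient ΣK = 3·0.42 + 3·1.5 + 2·0.23 = 6.22.
ΔP = [f·L/D + ΣK]·(ρV²/2) = [0.04662·2579/0.1798 + 6.22]·(1886·0.0638²/2) = [668.7 + 6.22]·3.839 = 2591 Pa.
ΔP = 2591 Pa = 2.591 kPa.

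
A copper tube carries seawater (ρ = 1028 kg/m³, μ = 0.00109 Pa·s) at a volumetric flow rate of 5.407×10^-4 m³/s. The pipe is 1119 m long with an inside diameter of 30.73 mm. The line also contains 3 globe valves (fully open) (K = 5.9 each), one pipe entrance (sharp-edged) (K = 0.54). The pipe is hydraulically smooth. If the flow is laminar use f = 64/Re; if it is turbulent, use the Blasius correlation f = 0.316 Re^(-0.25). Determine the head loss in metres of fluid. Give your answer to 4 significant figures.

Cross-sectional area A = πD²/4 = π(0.03073)²/4 = 0.0007417 m²; mean velocity V = Q/A = 0.0005407/0.0007417 = 0.729 m/s.
Reynolds number Re = ρVD/μ = 1028 · 0.729 · 0.03073 / 0.00109 = 2.113e+04.
Re > 4000 → turbulent. Smooth-pipe (Blasius): f = 0.316 Re^(-0.25) = 0.316/(2.113e+04)^0.25 = 0.02621.
Total minor-loss coefficient ΣK = 3·5.9 + 1·0.54 = 18.2.
ΔP = [f·L/D + ΣK]·(ρV²/2) = [0.02621·1119/0.03073 + 18.2]·(1028·0.729²/2) = [954.4 + 18.2]·273.2 = 2.657e+05 Pa.
Head loss h_f = ΔP/(ρg) = 2.657e+05/(1028·9.81) = 26.35 m.

h_f ≈ 26.35 m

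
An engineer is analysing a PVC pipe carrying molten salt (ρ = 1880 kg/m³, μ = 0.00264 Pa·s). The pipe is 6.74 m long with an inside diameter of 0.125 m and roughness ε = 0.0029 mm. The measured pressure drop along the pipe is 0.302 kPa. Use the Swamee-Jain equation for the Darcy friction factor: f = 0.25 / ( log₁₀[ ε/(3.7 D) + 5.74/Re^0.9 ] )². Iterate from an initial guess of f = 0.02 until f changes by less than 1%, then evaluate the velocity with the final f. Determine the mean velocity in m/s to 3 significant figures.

V ≈ 0.531 m/s

Rearranging Darcy-Weisbach: V = √(2·ΔP·D/(f·L·ρ)). With ε/D = 2.9e-06/0.125 = 2.32e-05, iterate starting from f = 0.02:
  f = 0.02 → V = √(2·302·0.125/(0.02·6.74·1880)) = 0.5458 m/s; Re = ρVD/μ = 4.859e+04; f → 0.02099
  f = 0.02099 → V = 0.5328 m/s; Re = 4.743e+04; f → 0.0211
Converged (Δf/f < 1%). With the final f = 0.0211: V = √(2·302·0.125/(0.0211·6.74·1880)) = 0.5314 m/s.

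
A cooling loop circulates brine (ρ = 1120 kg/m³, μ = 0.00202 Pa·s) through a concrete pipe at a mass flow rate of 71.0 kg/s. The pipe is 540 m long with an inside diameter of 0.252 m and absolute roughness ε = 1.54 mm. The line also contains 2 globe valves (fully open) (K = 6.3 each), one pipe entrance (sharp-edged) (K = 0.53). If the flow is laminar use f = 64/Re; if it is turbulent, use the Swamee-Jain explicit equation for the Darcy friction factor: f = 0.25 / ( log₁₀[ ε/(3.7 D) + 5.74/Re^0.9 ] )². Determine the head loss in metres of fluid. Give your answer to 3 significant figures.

A = πD²/4 = π(0.252)²/4 = 0.04988 m²; mean velocity V = ṁ/(ρA) = 71/(1120 · 0.04988) = 1.271 m/s.
Reynolds number Re = ρVD/μ = 1120 · 1.271 · 0.252 / 0.00202 = 1.776e+05.
Re > 4000 → turbulent. Relative roughness ε/D = 0.00154/0.252 = 0.00611. Swamee-Jain: f = 0.25/(log₁₀[0.00611/3.7 + 5.74/1.776e+05^0.9])² = 0.25/(log₁₀[0.00165 + 0.000108])² = 0.25/(-2.755)² = 0.03295.
Total minor-loss coefficient ΣK = 2·6.3 + 1·0.53 = 13.1.
ΔP = [f·L/D + ΣK]·(ρV²/2) = [0.03295·540/0.252 + 13.1]·(1120·1.271²/2) = [70.61 + 13.1]·904.7 = 7.575e+04 Pa.
Head loss h_f = ΔP/(ρg) = 7.575e+04/(1120·9.81) = 6.89 m.

h_f ≈ 6.89 m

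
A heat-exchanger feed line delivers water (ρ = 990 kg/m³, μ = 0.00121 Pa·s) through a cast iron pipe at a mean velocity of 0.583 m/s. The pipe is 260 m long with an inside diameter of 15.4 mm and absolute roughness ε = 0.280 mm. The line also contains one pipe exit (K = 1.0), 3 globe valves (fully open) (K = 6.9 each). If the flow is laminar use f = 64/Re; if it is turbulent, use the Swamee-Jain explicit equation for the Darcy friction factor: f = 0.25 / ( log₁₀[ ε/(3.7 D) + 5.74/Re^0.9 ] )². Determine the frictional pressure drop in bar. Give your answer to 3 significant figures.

ΔP ≈ 1.55 bar

Reynolds number Re = ρVD/μ = 990 · 0.583 · 0.0154 / 0.00121 = 7346.
Re > 4000 → turbulent. Relative roughness ε/D = 0.00028/0.0154 = 0.0182. Swamee-Jain: f = 0.25/(log₁₀[0.0182/3.7 + 5.74/7346^0.9])² = 0.25/(log₁₀[0.00491 + 0.0019])² = 0.25/(-2.166)² = 0.05327.
Total minor-loss coefficient ΣK = 1·1 + 3·6.9 = 21.7.
ΔP = [f·L/D + ΣK]·(ρV²/2) = [0.05327·260/0.0154 + 21.7]·(990·0.583²/2) = [899.3 + 21.7]·168.2 = 1.55e+05 Pa.
ΔP = 1.55e+05 Pa = 1.55 bar.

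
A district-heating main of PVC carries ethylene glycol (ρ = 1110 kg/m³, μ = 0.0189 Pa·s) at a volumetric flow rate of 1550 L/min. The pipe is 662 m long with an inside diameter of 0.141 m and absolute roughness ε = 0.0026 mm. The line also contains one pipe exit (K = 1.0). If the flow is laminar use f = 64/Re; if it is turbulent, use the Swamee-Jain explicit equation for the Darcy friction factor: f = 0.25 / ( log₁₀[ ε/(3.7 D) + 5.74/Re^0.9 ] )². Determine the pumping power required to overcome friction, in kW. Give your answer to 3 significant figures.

P ≈ 5.29 kW

Q = 1550 L/min = 1550/60000 = 0.02583 m³/s.
Cross-sectional area A = πD²/4 = π(0.141)²/4 = 0.01561 m²; mean velocity V = Q/A = 0.02583/0.01561 = 1.654 m/s.
Reynolds number Re = ρVD/μ = 1110 · 1.654 · 0.141 / 0.0189 = 1.37e+04.
Re > 4000 → turbulent. Relative roughness ε/D = 2.6e-06/0.141 = 1.84e-05. Swamee-Jain: f = 0.25/(log₁₀[1.84e-05/3.7 + 5.74/1.37e+04^0.9])² = 0.25/(log₁₀[4.98e-06 + 0.00109])² = 0.25/(-2.962)² = 0.02849.
Total minor-loss coefficient ΣK = 1·1 = 1.
ΔP = [f·L/D + ΣK]·(ρV²/2) = [0.02849·662/0.141 + 1]·(1110·1.654²/2) = [133.8 + 1]·1519 = 2.047e+05 Pa.
Pumping power P = QΔP = 0.02583·2.047e+05 = 5289 W = 5.29 kW.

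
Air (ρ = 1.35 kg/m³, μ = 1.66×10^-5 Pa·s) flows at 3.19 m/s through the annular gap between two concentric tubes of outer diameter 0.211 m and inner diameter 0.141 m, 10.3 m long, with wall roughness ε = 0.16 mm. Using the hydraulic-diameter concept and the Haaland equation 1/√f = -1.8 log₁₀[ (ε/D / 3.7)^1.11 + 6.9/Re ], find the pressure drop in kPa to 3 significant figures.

Hydraulic diameter D_h = 4A/P = D_o - D_i = 0.211 - 0.141 = 0.07 m.
Re = ρVD_h/μ = 1.35·3.19·0.07/1.66e-05 = 1.816e+04.
ε/D_h = 0.00016/0.07 = 0.00229; Haaland gives 1/√f = -1.8 log₁₀[0.000274+0.00038] = 5.732, so f = 0.03044.
ΔP = f(L/D_h)(ρV²/2) = 0.03044·10.3/0.07·6.869 = 30.76 Pa.
ΔP = 0.0308 kPa.

ΔP ≈ 0.0308 kPa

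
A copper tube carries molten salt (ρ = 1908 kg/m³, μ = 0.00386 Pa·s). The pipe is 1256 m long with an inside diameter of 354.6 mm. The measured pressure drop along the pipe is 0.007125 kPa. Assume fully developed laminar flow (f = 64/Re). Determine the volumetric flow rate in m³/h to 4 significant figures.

Q ≈ 2.053 m³/h

For laminar flow, f = 64/Re with Re = ρVD/μ, so Darcy-Weisbach reduces to ΔP = 32μLV/D². Solving for V: V = ΔP·D²/(32μL) = 7.125·(0.3546)²/(32·0.00386·1256) = 0.005775 m/s.
Check: Re = ρVD/μ = 1908·0.005775·0.3546/0.00386 = 1012 < 2300, so the laminar assumption holds.
Q = V·A = 0.005775·(π/4·0.3546²) = 0.0005703 m³/s = 2.053 m³/h.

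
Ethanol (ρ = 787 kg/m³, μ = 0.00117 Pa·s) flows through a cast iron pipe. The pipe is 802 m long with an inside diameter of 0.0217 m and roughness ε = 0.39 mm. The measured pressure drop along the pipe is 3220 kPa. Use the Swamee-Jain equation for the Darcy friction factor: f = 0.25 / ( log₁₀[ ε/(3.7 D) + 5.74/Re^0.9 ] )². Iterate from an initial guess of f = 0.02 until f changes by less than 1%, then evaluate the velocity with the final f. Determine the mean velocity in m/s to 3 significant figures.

Rearranging Darcy-Weisbach: V = √(2·ΔP·D/(f·L·ρ)). With ε/D = 0.00039/0.0217 = 0.018, iterate starting from f = 0.02:
  f = 0.02 → V = √(2·3.22e+06·0.0217/(0.02·802·787)) = 3.327 m/s; Re = ρVD/μ = 4.857e+04; f → 0.04794
  f = 0.04794 → V = 2.149 m/s; Re = 3.137e+04; f → 0.04852
  f = 0.04852 → V = 2.136 m/s; Re = 3.118e+04; f → 0.04853
Converged (Δf/f < 1%). With the final f = 0.04853: V = √(2·3.22e+06·0.0217/(0.04853·802·787)) = 2.136 m/s.

V ≈ 2.14 m/s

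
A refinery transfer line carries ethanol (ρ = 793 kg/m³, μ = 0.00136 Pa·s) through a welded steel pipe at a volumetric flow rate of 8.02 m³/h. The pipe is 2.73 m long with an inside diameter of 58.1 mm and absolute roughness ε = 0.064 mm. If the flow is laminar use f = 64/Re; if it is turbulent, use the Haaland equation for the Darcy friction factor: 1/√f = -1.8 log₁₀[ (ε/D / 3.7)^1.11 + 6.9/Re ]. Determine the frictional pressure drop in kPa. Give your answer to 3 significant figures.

Q = 8.02 m³/h = 8.02/3600 = 0.002228 m³/s.
Cross-sectional area A = πD²/4 = π(0.0581)²/4 = 0.002651 m²; mean velocity V = Q/A = 0.002228/0.002651 = 0.8403 m/s.
Reynolds number Re = ρVD/μ = 793 · 0.8403 · 0.0581 / 0.00136 = 2.847e+04.
Re > 4000 → turbulent. Relative roughness ε/D = 6.4e-05/0.0581 = 0.0011. Haaland: 1/√f = -1.8 log₁₀[(0.0011/3.7)^1.11 + 6.9/2.847e+04] = -1.8 log₁₀[0.000122 + 0.000242] = 6.189, so f = 0.0261.
Darcy-Weisbach: ΔP = f(L/D)(ρV²/2) = 0.0261·(2.73/0.0581)·(793·0.8403²/2) = 0.0261·46.99·280 = 343.4 Pa.
ΔP = 343.4 Pa = 0.343 kPa.

ΔP ≈ 0.343 kPa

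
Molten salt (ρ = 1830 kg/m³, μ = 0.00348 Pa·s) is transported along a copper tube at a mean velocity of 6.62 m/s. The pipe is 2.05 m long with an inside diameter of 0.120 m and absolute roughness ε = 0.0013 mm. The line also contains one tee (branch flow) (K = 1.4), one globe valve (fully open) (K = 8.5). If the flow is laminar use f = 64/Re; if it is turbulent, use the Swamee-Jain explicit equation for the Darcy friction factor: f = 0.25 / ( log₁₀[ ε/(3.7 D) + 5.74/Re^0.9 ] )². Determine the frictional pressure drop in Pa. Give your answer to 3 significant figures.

ΔP ≈ 406000 Pa

Reynolds number Re = ρVD/μ = 1830 · 6.62 · 0.12 / 0.00348 = 4.177e+05.
Re > 4000 → turbulent. Relative roughness ε/D = 1.3e-06/0.12 = 1.08e-05. Swamee-Jain: f = 0.25/(log₁₀[1.08e-05/3.7 + 5.74/4.177e+05^0.9])² = 0.25/(log₁₀[2.93e-06 + 5.01e-05])² = 0.25/(-4.275)² = 0.01368.
Total minor-loss coefficient ΣK = 1·1.4 + 1·8.5 = 9.9.
ΔP = [f·L/D + ΣK]·(ρV²/2) = [0.01368·2.05/0.12 + 9.9]·(1830·6.62²/2) = [0.2337 + 9.9]·4.01e+04 = 4.064e+05 Pa.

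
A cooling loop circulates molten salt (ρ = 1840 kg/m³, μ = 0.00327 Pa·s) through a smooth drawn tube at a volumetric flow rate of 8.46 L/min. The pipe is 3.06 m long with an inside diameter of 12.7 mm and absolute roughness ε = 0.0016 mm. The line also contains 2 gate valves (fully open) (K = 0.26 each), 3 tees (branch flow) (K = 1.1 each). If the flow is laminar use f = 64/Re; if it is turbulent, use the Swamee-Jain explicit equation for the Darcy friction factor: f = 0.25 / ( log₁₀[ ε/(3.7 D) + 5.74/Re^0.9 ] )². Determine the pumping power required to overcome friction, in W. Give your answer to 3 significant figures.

P ≈ 1.90 W

Q = 8.46 L/min = 8.46/60000 = 0.000141 m³/s.
Cross-sectional area A = πD²/4 = π(0.0127)²/4 = 0.0001267 m²; mean velocity V = Q/A = 0.000141/0.0001267 = 1.113 m/s.
Reynolds number Re = ρVD/μ = 1840 · 1.113 · 0.0127 / 0.00327 = 7954.
Re > 4000 → turbulent. Relative roughness ε/D = 1.6e-06/0.0127 = 0.000126. Swamee-Jain: f = 0.25/(log₁₀[0.000126/3.7 + 5.74/7954^0.9])² = 0.25/(log₁₀[3.4e-05 + 0.00177])² = 0.25/(-2.743)² = 0.03322.
Total minor-loss coefficient ΣK = 2·0.26 + 3·1.1 = 3.82.
ΔP = [f·L/D + ΣK]·(ρV²/2) = [0.03322·3.06/0.0127 + 3.82]·(1840·1.113²/2) = [8.004 + 3.82]·1140 = 1.348e+04 Pa.
Pumping power P = QΔP = 0.000141·1.348e+04 = 1.900 W = 1.90 W.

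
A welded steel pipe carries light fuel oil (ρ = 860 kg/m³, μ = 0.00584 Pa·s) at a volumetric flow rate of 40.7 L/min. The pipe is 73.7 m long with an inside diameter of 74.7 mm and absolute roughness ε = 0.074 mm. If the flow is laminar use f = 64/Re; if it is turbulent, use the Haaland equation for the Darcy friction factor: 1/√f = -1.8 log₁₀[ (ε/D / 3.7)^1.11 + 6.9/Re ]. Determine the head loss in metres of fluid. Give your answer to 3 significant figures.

Q = 40.7 L/min = 40.7/60000 = 0.0006783 m³/s.
Cross-sectional area A = πD²/4 = π(0.0747)²/4 = 0.004383 m²; mean velocity V = Q/A = 0.0006783/0.004383 = 0.1548 m/s.
Reynolds number Re = ρVD/μ = 860 · 0.1548 · 0.0747 / 0.00584 = 1703.
Re < 2300 → laminar flow, so f = 64/Re = 64/1703 = 0.03759 (the turbulent correlation is not needed).
Darcy-Weisbach: ΔP = f(L/D)(ρV²/2) = 0.03759·(73.7/0.0747)·(860·0.1548²/2) = 0.03759·986.6·10.3 = 382 Pa.
Head loss h_f = ΔP/(ρg) = 382/(860·9.81) = 0.0453 m.

h_f ≈ 0.0453 m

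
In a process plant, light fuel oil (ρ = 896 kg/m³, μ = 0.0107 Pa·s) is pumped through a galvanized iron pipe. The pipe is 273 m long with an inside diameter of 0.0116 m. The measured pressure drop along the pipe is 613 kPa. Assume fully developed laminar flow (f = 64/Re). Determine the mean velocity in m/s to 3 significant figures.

For laminar flow, f = 64/Re with Re = ρVD/μ, so Darcy-Weisbach reduces to ΔP = 32μLV/D². Solving for V: V = ΔP·D²/(32μL) = 6.13e+05·(0.0116)²/(32·0.0107·273) = 0.8824 m/s.
Check: Re = ρVD/μ = 896·0.8824·0.0116/0.0107 = 857.2 < 2300, so the laminar assumption holds.

V ≈ 0.882 m/s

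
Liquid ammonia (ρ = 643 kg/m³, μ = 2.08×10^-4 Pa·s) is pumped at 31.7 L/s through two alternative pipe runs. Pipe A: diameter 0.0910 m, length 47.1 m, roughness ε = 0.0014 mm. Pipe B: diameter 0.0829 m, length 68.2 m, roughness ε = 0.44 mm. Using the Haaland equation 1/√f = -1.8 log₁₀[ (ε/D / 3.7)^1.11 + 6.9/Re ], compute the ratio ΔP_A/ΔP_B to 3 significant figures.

Pipe A: V = Q/A = 0.0317/0.006504 = 4.874 m/s; Re = 1.371e+06; ε/D = 1.54e-05; Haaland → f = 0.01135; ΔP_A = f(L/D)(ρV²/2) = 4.486e+04 Pa.
Pipe B: V = Q/A = 0.0317/0.005398 = 5.873 m/s; Re = 1.505e+06; ε/D = 0.00531; Haaland → f = 0.03104; ΔP_B = f(L/D)(ρV²/2) = 2.832e+05 Pa.
ΔP_A/ΔP_B = 4.486e+04/2.832e+05 = 0.158.

ΔP_A/ΔP_B ≈ 0.158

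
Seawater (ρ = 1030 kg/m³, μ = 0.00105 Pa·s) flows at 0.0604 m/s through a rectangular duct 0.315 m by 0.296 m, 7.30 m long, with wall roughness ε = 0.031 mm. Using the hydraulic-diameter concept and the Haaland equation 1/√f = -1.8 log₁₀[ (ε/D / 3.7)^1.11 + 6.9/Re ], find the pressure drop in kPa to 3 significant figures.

ΔP ≈ 0.00119 kPa

Hydraulic diameter D_h = 4A/P = 4·(0.315·0.296)/(2·(0.315+0.296)) = 0.373/1.222 = 0.3052 m.
Re = ρVD_h/μ = 1030·0.0604·0.3052/0.00105 = 1.808e+04.
ε/D_h = 3.1e-05/0.3052 = 0.000102; Haaland gives 1/√f = -1.8 log₁₀[8.65e-06+0.000382] = 6.136, so f = 0.02656.
ΔP = f(L/D_h)(ρV²/2) = 0.02656·7.3/0.3052·1.879 = 1.194 Pa.
ΔP = 0.00119 kPa.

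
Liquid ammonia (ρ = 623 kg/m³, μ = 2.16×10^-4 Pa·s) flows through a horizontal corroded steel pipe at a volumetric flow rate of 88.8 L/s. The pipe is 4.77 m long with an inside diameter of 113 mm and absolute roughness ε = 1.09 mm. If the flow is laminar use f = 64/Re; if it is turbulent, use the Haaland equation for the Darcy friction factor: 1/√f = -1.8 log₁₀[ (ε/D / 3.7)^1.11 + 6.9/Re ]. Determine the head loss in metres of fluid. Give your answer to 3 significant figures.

Q = 88.8 L/s = 88.8/1000 = 0.0888 m³/s.
Cross-sectional area A = πD²/4 = π(0.113)²/4 = 0.01003 m²; mean velocity V = Q/A = 0.0888/0.01003 = 8.855 m/s.
Reynolds number Re = ρVD/μ = 623 · 8.855 · 0.113 / 0.000216 = 2.886e+06.
Re > 4000 → turbulent. Relative roughness ε/D = 0.00109/0.113 = 0.00965. Haaland: 1/√f = -1.8 log₁₀[(0.00965/3.7)^1.11 + 6.9/2.886e+06] = -1.8 log₁₀[0.00135 + 2.39e-06] = 5.161, so f = 0.03754.
Darcy-Weisbach: ΔP = f(L/D)(ρV²/2) = 0.03754·(4.77/0.113)·(623·8.855²/2) = 0.03754·42.21·2.442e+04 = 3.87e+04 Pa.
Head loss h_f = ΔP/(ρg) = 3.87e+04/(623·9.81) = 6.33 m.

h_f ≈ 6.33 m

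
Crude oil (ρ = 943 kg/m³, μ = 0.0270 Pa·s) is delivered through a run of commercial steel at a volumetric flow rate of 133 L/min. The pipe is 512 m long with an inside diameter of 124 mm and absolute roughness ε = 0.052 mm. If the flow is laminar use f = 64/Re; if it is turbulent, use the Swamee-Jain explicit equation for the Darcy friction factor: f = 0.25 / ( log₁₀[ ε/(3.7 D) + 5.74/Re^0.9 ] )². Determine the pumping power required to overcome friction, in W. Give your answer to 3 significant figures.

P ≈ 11.7 W

Q = 133 L/min = 133/60000 = 0.002217 m³/s.
Cross-sectional area A = πD²/4 = π(0.124)²/4 = 0.01208 m²; mean velocity V = Q/A = 0.002217/0.01208 = 0.1836 m/s.
Reynolds number Re = ρVD/μ = 943 · 0.1836 · 0.124 / 0.027 = 794.9.
Re < 2300 → laminar flow, so f = 64/Re = 64/794.9 = 0.08051 (the turbulent correlation is not needed).
Darcy-Weisbach: ΔP = f(L/D)(ρV²/2) = 0.08051·(512/0.124)·(943·0.1836²/2) = 0.08051·4129·15.89 = 5281 Pa.
Pumping power P = QΔP = 0.002217·5281 = 11.71 W = 11.7 W.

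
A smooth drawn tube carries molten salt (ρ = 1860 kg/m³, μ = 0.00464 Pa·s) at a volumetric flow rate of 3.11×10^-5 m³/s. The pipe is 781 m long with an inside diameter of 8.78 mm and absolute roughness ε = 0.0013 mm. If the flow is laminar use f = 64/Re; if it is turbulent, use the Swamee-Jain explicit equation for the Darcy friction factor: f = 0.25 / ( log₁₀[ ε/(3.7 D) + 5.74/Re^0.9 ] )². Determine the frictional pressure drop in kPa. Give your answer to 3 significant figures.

ΔP ≈ 773 kPa

Cross-sectional area A = πD²/4 = π(0.00878)²/4 = 6.055e-05 m²; mean velocity V = Q/A = 3.11e-05/6.055e-05 = 0.5137 m/s.
Reynolds number Re = ρVD/μ = 1860 · 0.5137 · 0.00878 / 0.00464 = 1808.
Re < 2300 → laminar flow, so f = 64/Re = 64/1808 = 0.0354 (the turbulent correlation is not needed).
Darcy-Weisbach: ΔP = f(L/D)(ρV²/2) = 0.0354·(781/0.00878)·(1860·0.5137²/2) = 0.0354·8.895e+04·245.4 = 7.727e+05 Pa.
ΔP = 7.727e+05 Pa = 773 kPa.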